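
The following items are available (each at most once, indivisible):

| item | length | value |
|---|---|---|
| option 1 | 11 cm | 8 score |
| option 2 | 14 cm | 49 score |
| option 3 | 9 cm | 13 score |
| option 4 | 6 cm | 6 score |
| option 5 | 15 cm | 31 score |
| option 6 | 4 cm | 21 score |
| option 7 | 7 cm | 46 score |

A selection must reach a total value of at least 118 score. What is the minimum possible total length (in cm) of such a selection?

Subsets with value ≥ 118, sorted by total length:
- option 2+option 4+option 6+option 7: length 31, value 122
- option 2+option 3+option 6+option 7: length 34, value 129
- option 2+option 5+option 7: length 36, value 126
- option 1+option 2+option 6+option 7: length 36, value 124
Minimum length: 31 cm.

31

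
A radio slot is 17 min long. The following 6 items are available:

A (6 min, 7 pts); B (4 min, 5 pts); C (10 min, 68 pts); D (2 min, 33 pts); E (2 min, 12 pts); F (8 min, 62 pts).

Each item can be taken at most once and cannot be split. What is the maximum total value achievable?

Check high-value combinations within 17 min:
- C+D+E: duration 10+2+2=14, value 68+33+12=113
- B+D+E+F: duration 4+2+2+8=16, value 5+33+12+62=112
- D+E+F: duration 2+2+8=12, value 33+12+62=107
- B+C+D: duration 4+10+2=16, value 5+68+33=106
Best: 113 pts.

113 pts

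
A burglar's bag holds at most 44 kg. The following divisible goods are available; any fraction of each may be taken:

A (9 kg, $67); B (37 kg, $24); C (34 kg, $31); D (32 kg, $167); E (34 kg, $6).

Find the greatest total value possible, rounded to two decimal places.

Take in order of value per unit:
- A (67/9 per unit): all 9 → value 67, running total 67.00
- D (167/32 per unit): all 32 → value 167, running total 234.00
- C (31/34 per unit): 3 of 34 → value 3×31/34 = 2.7353, running total 236.74
Total 236.74.

236.74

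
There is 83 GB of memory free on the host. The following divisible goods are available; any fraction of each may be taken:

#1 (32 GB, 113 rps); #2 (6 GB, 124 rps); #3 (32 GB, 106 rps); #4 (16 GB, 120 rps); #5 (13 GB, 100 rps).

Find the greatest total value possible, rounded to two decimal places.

Take in order of value per unit:
- #2 (124/6 per unit): all 6 → value 124, running total 124.00
- #5 (100/13 per unit): all 13 → value 100, running total 224.00
- #4 (120/16 per unit): all 16 → value 120, running total 344.00
- #1 (113/32 per unit): all 32 → value 113, running total 457.00
- #3 (106/32 per unit): 16 of 32 → value 16×106/32 = 53.0000, running total 510.00
Total 510.00.

510.00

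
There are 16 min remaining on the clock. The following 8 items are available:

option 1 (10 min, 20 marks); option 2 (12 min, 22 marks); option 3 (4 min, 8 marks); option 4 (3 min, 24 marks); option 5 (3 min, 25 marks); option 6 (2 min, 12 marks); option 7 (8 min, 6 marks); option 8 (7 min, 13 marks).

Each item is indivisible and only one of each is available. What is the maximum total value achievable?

Check high-value combinations within 16 min:
- option 4+option 5+option 6+option 8: time 3+3+2+7=15, value 24+25+12+13=74
- option 3+option 4+option 5+option 6: time 4+3+3+2=12, value 8+24+25+12=69
- option 1+option 4+option 5: time 10+3+3=16, value 20+24+25=69
Best: 74 marks.

74 marks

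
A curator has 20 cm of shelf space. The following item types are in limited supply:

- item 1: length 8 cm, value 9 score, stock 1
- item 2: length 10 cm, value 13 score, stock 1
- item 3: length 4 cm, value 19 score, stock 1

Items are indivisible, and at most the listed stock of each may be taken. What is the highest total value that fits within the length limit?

Best selections within length 20 and stock limits:
- 1×item 2 + 1×item 3: length 14, value 32
- 1×item 1 + 1×item 3: length 12, value 28
Best: 32 score.

32 score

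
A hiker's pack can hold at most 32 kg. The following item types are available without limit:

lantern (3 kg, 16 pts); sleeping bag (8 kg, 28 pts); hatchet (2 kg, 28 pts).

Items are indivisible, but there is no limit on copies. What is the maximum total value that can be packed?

Best value-per-unit is hatchet at 28/2, and filling with it alone uses weight 16×2=32. No mix of the others beats 16×28 = 448.

448 pts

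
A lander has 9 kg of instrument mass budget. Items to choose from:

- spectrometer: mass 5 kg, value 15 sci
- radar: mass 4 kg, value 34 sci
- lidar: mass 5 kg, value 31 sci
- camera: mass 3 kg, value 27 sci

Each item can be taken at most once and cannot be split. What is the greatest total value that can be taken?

65 sci

Check high-value combinations within 9 kg:
- radar+lidar: mass 4+5=9, value 34+31=65
- radar+camera: mass 4+3=7, value 34+27=61
- lidar+camera: mass 5+3=8, value 31+27=58
- spectrometer+radar: mass 5+4=9, value 15+34=49
Best: 65 sci.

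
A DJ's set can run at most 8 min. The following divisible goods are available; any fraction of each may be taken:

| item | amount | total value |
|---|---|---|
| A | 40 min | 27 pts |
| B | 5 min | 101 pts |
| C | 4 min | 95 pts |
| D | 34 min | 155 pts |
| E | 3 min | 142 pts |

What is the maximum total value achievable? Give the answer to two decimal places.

Take in order of value per unit:
- E (142/3 per unit): all 3 → value 142, running total 142.00
- C (95/4 per unit): all 4 → value 95, running total 237.00
- B (101/5 per unit): 1 of 5 → value 1×101/5 = 20.2000, running total 257.20
Total 257.20.

257.20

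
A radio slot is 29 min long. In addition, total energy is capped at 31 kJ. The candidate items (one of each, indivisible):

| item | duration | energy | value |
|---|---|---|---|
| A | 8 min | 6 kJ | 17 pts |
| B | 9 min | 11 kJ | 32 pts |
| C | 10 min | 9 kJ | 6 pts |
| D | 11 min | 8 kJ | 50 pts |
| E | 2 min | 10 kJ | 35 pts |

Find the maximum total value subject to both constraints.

Feasible sets respecting both limits:
- B+D+E: duration 22, energy 29, value 117
- A+D+E: duration 21, energy 24, value 102
- A+B+D: duration 28, energy 25, value 99
- C+D+E: duration 23, energy 27, value 91
Best: 117 pts.

117 pts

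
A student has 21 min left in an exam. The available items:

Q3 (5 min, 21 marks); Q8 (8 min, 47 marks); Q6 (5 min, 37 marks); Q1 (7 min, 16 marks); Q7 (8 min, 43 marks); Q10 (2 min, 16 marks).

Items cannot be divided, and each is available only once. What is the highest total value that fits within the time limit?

Check high-value combinations within 21 min:
- Q8+Q6+Q7: time 8+5+8=21, value 47+37+43=127
- Q3+Q8+Q6+Q10: time 5+8+5+2=20, value 21+47+37+16=121
- Q3+Q6+Q7+Q10: time 5+5+8+2=20, value 21+37+43+16=117
- Q3+Q8+Q7: time 5+8+8=21, value 21+47+43=111
- Q8+Q7+Q10: time 8+8+2=18, value 47+43+16=106
Best: 127 marks.

127 marks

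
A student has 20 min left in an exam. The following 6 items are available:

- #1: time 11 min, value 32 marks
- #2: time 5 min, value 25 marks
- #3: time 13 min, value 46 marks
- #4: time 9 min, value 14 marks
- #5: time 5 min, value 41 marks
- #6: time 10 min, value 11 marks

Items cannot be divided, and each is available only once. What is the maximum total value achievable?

Check high-value combinations within 20 min:
- #3+#5: time 13+5=18, value 46+41=87
- #2+#4+#5: time 5+9+5=19, value 25+14+41=80
- #2+#5+#6: time 5+5+10=20, value 25+41+11=77
- #1+#5: time 11+5=16, value 32+41=73
- #2+#3: time 5+13=18, value 25+46=71
Best: 87 marks.

87 marks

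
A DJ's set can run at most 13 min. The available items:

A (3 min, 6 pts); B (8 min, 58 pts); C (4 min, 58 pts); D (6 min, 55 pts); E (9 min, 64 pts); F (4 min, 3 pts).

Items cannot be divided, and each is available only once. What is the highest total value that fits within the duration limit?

122 pts

Check high-value combinations within 13 min:
- C+E: duration 4+9=13, value 58+64=122
- A+C+D: duration 3+4+6=13, value 6+58+55=119
- B+C: duration 8+4=12, value 58+58=116
- C+D: duration 4+6=10, value 58+55=113
Best: 122 pts.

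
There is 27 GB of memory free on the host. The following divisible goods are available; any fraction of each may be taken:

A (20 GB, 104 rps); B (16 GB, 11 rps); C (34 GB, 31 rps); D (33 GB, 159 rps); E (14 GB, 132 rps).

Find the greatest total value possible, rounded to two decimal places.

Take in order of value per unit:
- E (132/14 per unit): all 14 → value 132, running total 132.00
- A (104/20 per unit): 13 of 20 → value 13×104/20 = 67.6000, running total 199.60
Total 199.60.

199.60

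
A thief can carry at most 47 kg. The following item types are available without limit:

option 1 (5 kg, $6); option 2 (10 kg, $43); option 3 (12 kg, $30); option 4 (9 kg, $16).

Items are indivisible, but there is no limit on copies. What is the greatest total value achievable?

Best value-per-unit is option 2 at 43/10; filling with it alone gives 4×43 = 172.
Optimal mix: 1×option 1 + 4×option 2 → weight 45, value 178.

$178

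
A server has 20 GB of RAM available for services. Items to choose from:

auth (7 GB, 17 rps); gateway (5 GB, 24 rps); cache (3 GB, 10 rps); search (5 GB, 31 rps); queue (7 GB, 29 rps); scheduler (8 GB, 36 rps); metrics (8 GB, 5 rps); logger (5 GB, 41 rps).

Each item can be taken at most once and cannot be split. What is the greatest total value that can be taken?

111 rps

This is a 0/1 knapsack; check combinations near the capacity.
- cache+search+queue+logger: memory 3+5+7+5=20, value 10+31+29+41=111
- search+scheduler+logger: memory 5+8+5=18, value 31+36+41=108
- gateway+cache+search+logger: memory 5+3+5+5=18, value 24+10+31+41=106
- queue+scheduler+logger: memory 7+8+5=20, value 29+36+41=106
Best: 111 rps.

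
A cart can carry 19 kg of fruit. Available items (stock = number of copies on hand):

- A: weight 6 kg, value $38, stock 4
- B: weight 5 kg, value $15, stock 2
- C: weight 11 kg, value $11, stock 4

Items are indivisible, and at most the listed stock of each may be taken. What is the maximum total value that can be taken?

Best selections within weight 19 and stock limits:
- 3×A: weight 18, value 114
- 2×A + 1×B: weight 17, value 91
Best: $114.

$114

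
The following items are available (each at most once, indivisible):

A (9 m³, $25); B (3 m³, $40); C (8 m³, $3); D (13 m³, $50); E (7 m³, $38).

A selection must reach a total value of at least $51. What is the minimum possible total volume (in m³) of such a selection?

Subsets with value ≥ 51, sorted by total volume:
- B+E: volume 10, value 78
- A+B: volume 12, value 65
- B+D: volume 16, value 90
Minimum volume: 10 m³.

10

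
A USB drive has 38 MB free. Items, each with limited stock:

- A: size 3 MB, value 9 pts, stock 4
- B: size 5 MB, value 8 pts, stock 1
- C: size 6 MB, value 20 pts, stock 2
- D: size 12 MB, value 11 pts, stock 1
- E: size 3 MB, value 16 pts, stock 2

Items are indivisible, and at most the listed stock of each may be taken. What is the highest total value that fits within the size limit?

116 pts

Best selections within size 38 and stock limits:
- 4×A + 1×B + 2×C + 2×E: size 35, value 116
- 4×A + 2×C + 2×E: size 30, value 108
Best: 116 pts.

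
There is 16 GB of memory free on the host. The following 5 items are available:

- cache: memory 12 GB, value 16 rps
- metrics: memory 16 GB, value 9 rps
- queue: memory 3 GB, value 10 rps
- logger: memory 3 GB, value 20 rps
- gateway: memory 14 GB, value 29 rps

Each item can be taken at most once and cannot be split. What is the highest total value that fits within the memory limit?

36 rps

Check high-value combinations within 16 GB:
- cache+logger: memory 12+3=15, value 16+20=36
- queue+logger: memory 3+3=6, value 10+20=30
- gateway: memory 14, value 29
Best: 36 rps.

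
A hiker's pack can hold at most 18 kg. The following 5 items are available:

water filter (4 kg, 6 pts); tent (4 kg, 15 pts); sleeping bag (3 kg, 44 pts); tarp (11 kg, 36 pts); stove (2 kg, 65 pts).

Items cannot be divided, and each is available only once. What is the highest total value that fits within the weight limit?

Check high-value combinations within 18 kg:
- sleeping bag+tarp+stove: weight 3+11+2=16, value 44+36+65=145
- water filter+tent+sleeping bag+stove: weight 4+4+3+2=13, value 6+15+44+65=130
- tent+sleeping bag+stove: weight 4+3+2=9, value 15+44+65=124
- tent+tarp+stove: weight 4+11+2=17, value 15+36+65=116
- water filter+sleeping bag+stove: weight 4+3+2=9, value 6+44+65=115
Best: 145 pts.

145 pts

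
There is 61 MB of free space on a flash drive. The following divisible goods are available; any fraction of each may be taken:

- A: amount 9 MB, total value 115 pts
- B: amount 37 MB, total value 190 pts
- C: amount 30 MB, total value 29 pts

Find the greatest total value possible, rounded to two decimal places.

319.50

Take in order of value per unit:
- A (115/9 per unit): all 9 → value 115, running total 115.00
- B (190/37 per unit): all 37 → value 190, running total 305.00
- C (29/30 per unit): 15 of 30 → value 15×29/30 = 14.5000, running total 319.50
Total 319.50.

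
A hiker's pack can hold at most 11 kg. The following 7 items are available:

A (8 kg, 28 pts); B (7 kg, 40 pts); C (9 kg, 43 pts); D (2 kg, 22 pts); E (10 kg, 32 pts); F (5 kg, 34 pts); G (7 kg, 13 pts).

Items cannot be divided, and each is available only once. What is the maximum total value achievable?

This is a 0/1 knapsack; check combinations near the capacity.
- C+D: weight 9+2=11, value 43+22=65
- B+D: weight 7+2=9, value 40+22=62
- D+F: weight 2+5=7, value 22+34=56
- A+D: weight 8+2=10, value 28+22=50
Best: 65 pts.

65 pts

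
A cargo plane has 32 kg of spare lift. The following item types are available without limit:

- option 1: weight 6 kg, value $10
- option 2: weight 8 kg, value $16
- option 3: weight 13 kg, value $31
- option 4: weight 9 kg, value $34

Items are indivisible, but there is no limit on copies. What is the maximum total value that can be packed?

Best value-per-unit is option 4 at 34/9, and filling with it alone uses weight 3×9=27. No mix of the others beats 3×34 = 102.

$102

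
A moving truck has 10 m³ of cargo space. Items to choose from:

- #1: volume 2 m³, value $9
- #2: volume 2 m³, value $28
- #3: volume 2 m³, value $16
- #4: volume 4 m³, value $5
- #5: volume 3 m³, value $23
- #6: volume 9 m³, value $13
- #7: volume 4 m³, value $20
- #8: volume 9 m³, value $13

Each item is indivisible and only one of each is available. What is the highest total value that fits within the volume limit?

$76

Check high-value combinations within 10 m³:
- #1+#2+#3+#5: volume 2+2+2+3=9, value 9+28+16+23=76
- #1+#2+#3+#7: volume 2+2+2+4=10, value 9+28+16+20=73
- #2+#5+#7: volume 2+3+4=9, value 28+23+20=71
- #2+#3+#5: volume 2+2+3=7, value 28+16+23=67
- #2+#3+#7: volume 2+2+4=8, value 28+16+20=64
Best: $76.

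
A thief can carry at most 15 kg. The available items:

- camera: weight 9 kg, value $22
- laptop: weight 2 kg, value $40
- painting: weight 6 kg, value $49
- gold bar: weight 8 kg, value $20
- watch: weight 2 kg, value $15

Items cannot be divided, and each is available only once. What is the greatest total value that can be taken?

$104

Check high-value combinations within 15 kg:
- laptop+painting+watch: weight 2+6+2=10, value 40+49+15=104
- laptop+painting: weight 2+6=8, value 40+49=89
- camera+laptop+watch: weight 9+2+2=13, value 22+40+15=77
- laptop+gold bar+watch: weight 2+8+2=12, value 40+20+15=75
Best: $104.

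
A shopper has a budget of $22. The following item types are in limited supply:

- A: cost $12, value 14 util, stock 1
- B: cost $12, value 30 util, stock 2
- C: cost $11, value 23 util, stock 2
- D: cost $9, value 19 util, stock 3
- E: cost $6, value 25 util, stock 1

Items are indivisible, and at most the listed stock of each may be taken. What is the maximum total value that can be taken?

55 util

Top feasible selections:
- 1×B + 1×E: cost 18, value 55
- 1×B + 1×D: cost 21, value 49
- 1×C + 1×E: cost 17, value 48
Best: 55 util.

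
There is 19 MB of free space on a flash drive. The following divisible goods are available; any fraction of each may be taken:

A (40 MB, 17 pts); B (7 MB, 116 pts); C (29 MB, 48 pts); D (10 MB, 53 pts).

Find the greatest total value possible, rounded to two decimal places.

Take in order of value per unit:
- B (116/7 per unit): all 7 → value 116, running total 116.00
- D (53/10 per unit): all 10 → value 53, running total 169.00
- C (48/29 per unit): 2 of 29 → value 2×48/29 = 3.3103, running total 172.31
Total 172.31.

172.31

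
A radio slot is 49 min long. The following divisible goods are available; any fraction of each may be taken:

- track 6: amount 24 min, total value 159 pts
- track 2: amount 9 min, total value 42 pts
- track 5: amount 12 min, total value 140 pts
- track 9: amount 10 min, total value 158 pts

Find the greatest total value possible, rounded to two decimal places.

Take in order of value per unit:
- track 9 (158/10 per unit): all 10 → value 158, running total 158.00
- track 5 (140/12 per unit): all 12 → value 140, running total 298.00
- track 6 (159/24 per unit): all 24 → value 159, running total 457.00
- track 2 (42/9 per unit): 3 of 9 → value 3×42/9 = 14.0000, running total 471.00
Total 471.00.

471.00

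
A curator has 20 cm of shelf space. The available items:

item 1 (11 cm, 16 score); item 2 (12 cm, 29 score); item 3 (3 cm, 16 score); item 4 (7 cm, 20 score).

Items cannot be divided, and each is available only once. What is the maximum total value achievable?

49 score

This is a 0/1 knapsack; check combinations near the capacity.
- item 2+item 4: length 12+7=19, value 29+20=49
- item 2+item 3: length 12+3=15, value 29+16=45
- item 3+item 4: length 3+7=10, value 16+20=36
- item 1+item 4: length 11+7=18, value 16+20=36
Best: 49 score.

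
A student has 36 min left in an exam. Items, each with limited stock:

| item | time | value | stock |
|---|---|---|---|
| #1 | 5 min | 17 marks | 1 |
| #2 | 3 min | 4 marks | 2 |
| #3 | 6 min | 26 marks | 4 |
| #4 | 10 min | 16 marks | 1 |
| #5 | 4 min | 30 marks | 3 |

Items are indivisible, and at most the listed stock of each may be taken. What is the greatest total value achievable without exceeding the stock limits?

194 marks

Best selections within time 36 and stock limits:
- 4×#3 + 3×#5: time 36, value 194
- 1×#1 + 3×#3 + 3×#5: time 35, value 185
- 2×#2 + 3×#3 + 3×#5: time 36, value 176
Best: 194 marks.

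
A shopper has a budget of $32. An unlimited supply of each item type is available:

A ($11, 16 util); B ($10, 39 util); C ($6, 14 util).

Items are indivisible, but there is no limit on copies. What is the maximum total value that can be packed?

117 util

Best value-per-unit is B at 39/10, and filling with it alone uses cost 3×10=30. No mix of the others beats 3×39 = 117.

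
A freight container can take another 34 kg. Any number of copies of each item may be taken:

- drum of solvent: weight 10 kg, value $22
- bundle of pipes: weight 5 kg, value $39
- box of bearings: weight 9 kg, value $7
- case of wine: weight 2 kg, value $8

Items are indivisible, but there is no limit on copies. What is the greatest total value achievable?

$250

Best value-per-unit is bundle of pipes at 39/5; filling with it alone gives 6×39 = 234.
Optimal mix: 6×bundle of pipes + 2×case of wine → weight 34, value 250.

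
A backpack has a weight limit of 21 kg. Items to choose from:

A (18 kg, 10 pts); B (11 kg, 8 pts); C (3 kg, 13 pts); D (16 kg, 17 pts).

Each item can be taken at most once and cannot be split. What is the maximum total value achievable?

Check high-value combinations within 21 kg:
- C+D: weight 3+16=19, value 13+17=30
- A+C: weight 18+3=21, value 10+13=23
- B+C: weight 11+3=14, value 8+13=21
- D: weight 16, value 17
- C: weight 3, value 13
Best: 30 pts.

30 pts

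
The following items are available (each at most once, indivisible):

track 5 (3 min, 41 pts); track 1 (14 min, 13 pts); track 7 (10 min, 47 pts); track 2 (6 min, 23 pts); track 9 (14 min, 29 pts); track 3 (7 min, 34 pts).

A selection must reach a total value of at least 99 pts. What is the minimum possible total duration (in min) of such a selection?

Subsets with value ≥ 99, sorted by total duration:
- track 5+track 7+track 2: duration 19, value 111
- track 5+track 7+track 3: duration 20, value 122
Minimum duration: 19 min.

19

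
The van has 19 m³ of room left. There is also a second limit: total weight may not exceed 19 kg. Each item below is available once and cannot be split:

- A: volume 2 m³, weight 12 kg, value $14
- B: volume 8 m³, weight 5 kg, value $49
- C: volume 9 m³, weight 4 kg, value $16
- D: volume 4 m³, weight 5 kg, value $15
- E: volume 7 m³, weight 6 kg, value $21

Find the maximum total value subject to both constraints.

$85

Feasible sets respecting both limits:
- B+D+E: volume 19, weight 16, value 85
- B+E: volume 15, weight 11, value 70
- B+C: volume 17, weight 9, value 65
Best: $85.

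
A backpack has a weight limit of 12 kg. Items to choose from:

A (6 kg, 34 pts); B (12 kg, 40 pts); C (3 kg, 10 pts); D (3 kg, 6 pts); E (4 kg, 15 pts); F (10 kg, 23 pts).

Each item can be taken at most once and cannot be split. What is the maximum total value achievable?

Check high-value combinations within 12 kg:
- A+C+D: weight 6+3+3=12, value 34+10+6=50
- A+E: weight 6+4=10, value 34+15=49
- A+C: weight 6+3=9, value 34+10=44
- A+D: weight 6+3=9, value 34+6=40
- B: weight 12, value 40
Best: 50 pts.

50 pts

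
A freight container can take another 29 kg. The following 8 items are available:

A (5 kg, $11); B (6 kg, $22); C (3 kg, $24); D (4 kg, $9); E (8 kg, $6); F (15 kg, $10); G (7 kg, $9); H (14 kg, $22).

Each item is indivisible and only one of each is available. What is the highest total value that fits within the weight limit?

Check high-value combinations within 29 kg:
- A+B+C+H: weight 5+6+3+14=28, value 11+22+24+22=79
- B+C+D+H: weight 6+3+4+14=27, value 22+24+9+22=77
- A+B+C+D+G: weight 5+6+3+4+7=25, value 11+22+24+9+9=75
- A+B+C+D+E: weight 5+6+3+4+8=26, value 11+22+24+9+6=72
Best: $79.

$79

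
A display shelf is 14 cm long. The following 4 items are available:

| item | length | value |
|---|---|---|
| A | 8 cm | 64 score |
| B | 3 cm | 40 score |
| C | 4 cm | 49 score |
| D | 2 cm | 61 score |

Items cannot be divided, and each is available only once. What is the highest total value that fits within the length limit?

Check high-value combinations within 14 cm:
- A+C+D: length 8+4+2=14, value 64+49+61=174
- A+B+D: length 8+3+2=13, value 64+40+61=165
- B+C+D: length 3+4+2=9, value 40+49+61=150
- A+D: length 8+2=10, value 64+61=125
- A+C: length 8+4=12, value 64+49=113
Best: 174 score.

174 score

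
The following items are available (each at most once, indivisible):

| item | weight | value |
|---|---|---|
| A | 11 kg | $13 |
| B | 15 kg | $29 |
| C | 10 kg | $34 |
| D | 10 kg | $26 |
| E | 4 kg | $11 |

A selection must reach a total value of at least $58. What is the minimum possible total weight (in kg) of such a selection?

Subsets with value ≥ 58, sorted by total weight:
- C+D: weight 20, value 60
- C+D+E: weight 24, value 71
- B+C: weight 25, value 63
- A+C+E: weight 25, value 58
Minimum weight: 20 kg.

20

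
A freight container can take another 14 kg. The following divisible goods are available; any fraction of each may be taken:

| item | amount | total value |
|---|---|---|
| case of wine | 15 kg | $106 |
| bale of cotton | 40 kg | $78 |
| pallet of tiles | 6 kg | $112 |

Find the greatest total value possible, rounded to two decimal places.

Take in order of value per unit:
- pallet of tiles (112/6 per unit): all 6 → value 112, running total 112.00
- case of wine (106/15 per unit): 8 of 15 → value 8×106/15 = 56.5333, running total 168.53
Total 168.53.

168.53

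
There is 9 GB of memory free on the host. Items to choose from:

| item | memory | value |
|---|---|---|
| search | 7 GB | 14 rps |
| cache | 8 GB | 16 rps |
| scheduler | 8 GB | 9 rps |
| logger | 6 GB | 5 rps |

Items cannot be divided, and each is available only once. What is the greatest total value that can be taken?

Check high-value combinations within 9 GB:
- cache: memory 8, value 16
- search: memory 7, value 14
- scheduler: memory 8, value 9
Best: 16 rps.

16 rps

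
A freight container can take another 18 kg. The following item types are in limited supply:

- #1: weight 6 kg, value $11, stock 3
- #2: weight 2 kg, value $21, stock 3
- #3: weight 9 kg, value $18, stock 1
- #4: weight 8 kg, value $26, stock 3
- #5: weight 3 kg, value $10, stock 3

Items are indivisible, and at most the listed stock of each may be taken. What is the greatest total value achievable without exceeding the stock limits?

Best selections within weight 18 and stock limits:
- 3×#2 + 1×#4 + 1×#5: weight 17, value 99
- 1×#1 + 3×#2 + 2×#5: weight 18, value 94
- 3×#2 + 3×#5: weight 15, value 93
Best: $99.

$99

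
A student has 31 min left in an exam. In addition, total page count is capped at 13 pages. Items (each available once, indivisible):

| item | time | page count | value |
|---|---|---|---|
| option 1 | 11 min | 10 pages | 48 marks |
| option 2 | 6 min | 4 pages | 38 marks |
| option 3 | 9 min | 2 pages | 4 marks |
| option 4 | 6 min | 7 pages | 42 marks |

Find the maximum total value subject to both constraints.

84 marks

Feasible sets respecting both limits:
- option 2+option 3+option 4: time 21, page count 13, value 84
- option 2+option 4: time 12, page count 11, value 80
- option 1+option 3: time 20, page count 12, value 52
Best: 84 marks.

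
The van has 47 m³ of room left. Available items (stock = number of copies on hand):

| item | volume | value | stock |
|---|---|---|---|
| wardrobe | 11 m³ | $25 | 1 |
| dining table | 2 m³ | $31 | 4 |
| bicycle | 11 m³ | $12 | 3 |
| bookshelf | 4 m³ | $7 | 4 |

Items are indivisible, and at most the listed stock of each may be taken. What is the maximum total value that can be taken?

$189

Top feasible selections:
- 1×wardrobe + 4×dining table + 1×bicycle + 4×bookshelf: volume 46, value 189
- 1×wardrobe + 4×dining table + 1×bicycle + 3×bookshelf: volume 42, value 182
- 1×wardrobe + 4×dining table + 2×bicycle + 1×bookshelf: volume 45, value 180
- 1×wardrobe + 4×dining table + 4×bookshelf: volume 35, value 177
Best: $189.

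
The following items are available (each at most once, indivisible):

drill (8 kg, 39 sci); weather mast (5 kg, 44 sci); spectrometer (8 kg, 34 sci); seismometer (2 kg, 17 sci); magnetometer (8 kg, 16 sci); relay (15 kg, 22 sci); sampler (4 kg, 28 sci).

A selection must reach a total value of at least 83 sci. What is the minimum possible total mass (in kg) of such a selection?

11

Subsets with value ≥ 83, sorted by total mass:
- weather mast+seismometer+sampler: mass 11, value 89
- drill+weather mast: mass 13, value 83
Minimum mass: 11 kg.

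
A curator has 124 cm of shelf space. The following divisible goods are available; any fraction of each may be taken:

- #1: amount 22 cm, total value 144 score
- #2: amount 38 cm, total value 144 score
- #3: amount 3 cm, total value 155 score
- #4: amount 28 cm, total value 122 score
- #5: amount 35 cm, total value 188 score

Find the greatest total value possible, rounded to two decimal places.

Take in order of value per unit:
- #3 (155/3 per unit): all 3 → value 155, running total 155.00
- #1 (144/22 per unit): all 22 → value 144, running total 299.00
- #5 (188/35 per unit): all 35 → value 188, running total 487.00
- #4 (122/28 per unit): all 28 → value 122, running total 609.00
- #2 (144/38 per unit): 36 of 38 → value 36×144/38 = 136.4211, running total 745.42
Total 745.42.

745.42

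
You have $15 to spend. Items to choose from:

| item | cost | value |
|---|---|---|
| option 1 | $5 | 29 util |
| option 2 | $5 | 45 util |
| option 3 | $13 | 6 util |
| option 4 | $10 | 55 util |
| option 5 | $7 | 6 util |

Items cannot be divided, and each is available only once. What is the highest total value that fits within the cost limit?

100 util

Check high-value combinations within $15:
- option 2+option 4: cost 5+10=15, value 45+55=100
- option 1+option 4: cost 5+10=15, value 29+55=84
- option 1+option 2: cost 5+5=10, value 29+45=74
- option 4: cost 10, value 55
- option 2+option 5: cost 5+7=12, value 45+6=51
Best: 100 util.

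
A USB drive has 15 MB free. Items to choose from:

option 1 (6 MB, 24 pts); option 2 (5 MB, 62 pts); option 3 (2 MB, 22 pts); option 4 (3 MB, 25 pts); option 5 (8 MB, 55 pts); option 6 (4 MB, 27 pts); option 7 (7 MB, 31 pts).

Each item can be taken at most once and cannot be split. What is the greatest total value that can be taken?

This is a 0/1 knapsack; check combinations near the capacity.
- option 2+option 3+option 5: size 5+2+8=15, value 62+22+55=139
- option 2+option 3+option 4+option 6: size 5+2+3+4=14, value 62+22+25+27=136
- option 2+option 4+option 7: size 5+3+7=15, value 62+25+31=118
Best: 139 pts.

139 pts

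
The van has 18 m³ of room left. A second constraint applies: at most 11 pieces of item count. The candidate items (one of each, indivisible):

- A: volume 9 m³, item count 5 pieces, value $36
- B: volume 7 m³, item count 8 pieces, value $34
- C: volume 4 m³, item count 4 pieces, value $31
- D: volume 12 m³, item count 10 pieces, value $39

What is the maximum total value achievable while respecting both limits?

Feasible sets respecting both limits:
- A+C: volume 13, item count 9, value 67
- D: volume 12, item count 10, value 39
- A: volume 9, item count 5, value 36
Best: $67.

$67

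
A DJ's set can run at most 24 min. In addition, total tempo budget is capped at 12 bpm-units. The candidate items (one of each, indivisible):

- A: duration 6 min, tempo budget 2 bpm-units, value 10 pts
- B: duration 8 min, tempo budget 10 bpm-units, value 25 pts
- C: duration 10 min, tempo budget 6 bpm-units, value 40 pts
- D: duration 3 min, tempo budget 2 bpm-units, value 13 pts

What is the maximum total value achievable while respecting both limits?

Feasible sets respecting both limits:
- A+C+D: duration 19, tempo budget 10, value 63
- C+D: duration 13, tempo budget 8, value 53
- A+C: duration 16, tempo budget 8, value 50
- C: duration 10, tempo budget 6, value 40
Best: 63 pts.

63 pts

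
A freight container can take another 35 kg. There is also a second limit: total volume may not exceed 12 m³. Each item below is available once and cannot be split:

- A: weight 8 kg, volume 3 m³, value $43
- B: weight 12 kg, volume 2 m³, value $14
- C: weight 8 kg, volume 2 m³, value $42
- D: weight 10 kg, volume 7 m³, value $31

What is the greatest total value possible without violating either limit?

$116

Feasible sets respecting both limits:
- A+C+D: weight 26, volume 12, value 116
- A+B+C: weight 28, volume 7, value 99
- A+B+D: weight 30, volume 12, value 88
Best: $116.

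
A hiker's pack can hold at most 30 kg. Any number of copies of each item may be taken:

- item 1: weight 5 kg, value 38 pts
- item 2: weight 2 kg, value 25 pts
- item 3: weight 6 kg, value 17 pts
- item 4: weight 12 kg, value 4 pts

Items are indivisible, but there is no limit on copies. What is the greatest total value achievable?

375 pts

Best value-per-unit is item 2 at 25/2, and filling with it alone uses weight 15×2=30. No mix of the others beats 15×25 = 375.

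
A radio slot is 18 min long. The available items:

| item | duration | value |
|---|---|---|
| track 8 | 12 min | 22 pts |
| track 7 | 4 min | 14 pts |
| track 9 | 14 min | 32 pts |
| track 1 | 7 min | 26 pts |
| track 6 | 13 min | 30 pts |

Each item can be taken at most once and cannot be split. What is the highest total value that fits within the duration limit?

46 pts

Check high-value combinations within 18 min:
- track 7+track 9: duration 4+14=18, value 14+32=46
- track 7+track 6: duration 4+13=17, value 14+30=44
- track 7+track 1: duration 4+7=11, value 14+26=40
Best: 46 pts.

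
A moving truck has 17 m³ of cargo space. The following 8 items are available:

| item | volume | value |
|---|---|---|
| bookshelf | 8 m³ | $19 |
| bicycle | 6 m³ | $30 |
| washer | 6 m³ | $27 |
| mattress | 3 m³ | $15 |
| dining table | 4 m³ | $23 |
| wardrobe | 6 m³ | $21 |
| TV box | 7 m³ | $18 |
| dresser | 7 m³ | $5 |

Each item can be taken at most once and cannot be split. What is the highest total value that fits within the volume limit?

$80

Check high-value combinations within 17 m³:
- bicycle+washer+dining table: volume 6+6+4=16, value 30+27+23=80
- bicycle+dining table+wardrobe: volume 6+4+6=16, value 30+23+21=74
- bicycle+washer+mattress: volume 6+6+3=15, value 30+27+15=72
Best: $80.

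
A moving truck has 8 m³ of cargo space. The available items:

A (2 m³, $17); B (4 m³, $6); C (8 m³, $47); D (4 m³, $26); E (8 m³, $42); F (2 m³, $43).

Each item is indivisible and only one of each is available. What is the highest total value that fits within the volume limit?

$86

Check high-value combinations within 8 m³:
- A+D+F: volume 2+4+2=8, value 17+26+43=86
- D+F: volume 4+2=6, value 26+43=69
- A+B+F: volume 2+4+2=8, value 17+6+43=66
Best: $86.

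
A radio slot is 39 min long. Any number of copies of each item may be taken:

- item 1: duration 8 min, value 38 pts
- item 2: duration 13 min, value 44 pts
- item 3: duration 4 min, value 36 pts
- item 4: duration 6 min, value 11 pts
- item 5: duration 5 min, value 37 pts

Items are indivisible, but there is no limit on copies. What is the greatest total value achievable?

327 pts

Best value-per-unit is item 3 at 36/4; filling with it alone gives 9×36 = 324.
Optimal mix: 6×item 3 + 3×item 5 → duration 39, value 327.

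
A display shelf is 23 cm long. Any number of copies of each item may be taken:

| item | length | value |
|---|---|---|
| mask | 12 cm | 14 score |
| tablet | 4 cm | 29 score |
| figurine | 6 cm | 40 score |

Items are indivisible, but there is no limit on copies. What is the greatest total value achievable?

Best value-per-unit is tablet at 29/4; filling with it alone gives 5×29 = 145.
Optimal mix: 4×tablet + 1×figurine → length 22, value 156.

156 score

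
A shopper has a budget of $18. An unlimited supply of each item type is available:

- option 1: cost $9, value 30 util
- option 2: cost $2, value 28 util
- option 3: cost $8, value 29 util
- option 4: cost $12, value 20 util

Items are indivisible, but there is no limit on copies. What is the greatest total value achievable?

Best value-per-unit is option 2 at 28/2, and filling with it alone uses cost 9×2=18. No mix of the others beats 9×28 = 252.

252 util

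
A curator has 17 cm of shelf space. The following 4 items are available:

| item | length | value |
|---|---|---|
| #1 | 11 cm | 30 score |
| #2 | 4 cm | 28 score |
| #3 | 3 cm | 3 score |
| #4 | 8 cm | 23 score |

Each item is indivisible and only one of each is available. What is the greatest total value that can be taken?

Check high-value combinations within 17 cm:
- #1+#2: length 11+4=15, value 30+28=58
- #2+#3+#4: length 4+3+8=15, value 28+3+23=54
- #2+#4: length 4+8=12, value 28+23=51
- #1+#3: length 11+3=14, value 30+3=33
Best: 58 score.

58 score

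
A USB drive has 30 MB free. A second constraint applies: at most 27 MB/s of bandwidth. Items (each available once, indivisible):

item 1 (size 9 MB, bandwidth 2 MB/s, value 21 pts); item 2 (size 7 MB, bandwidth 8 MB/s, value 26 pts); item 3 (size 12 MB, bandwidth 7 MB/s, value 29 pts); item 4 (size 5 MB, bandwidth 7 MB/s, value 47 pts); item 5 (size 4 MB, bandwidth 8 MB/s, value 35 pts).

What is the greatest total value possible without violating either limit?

132 pts

Feasible sets respecting both limits:
- item 1+item 3+item 4+item 5: size 30, bandwidth 24, value 132
- item 1+item 2+item 4+item 5: size 25, bandwidth 25, value 129
- item 3+item 4+item 5: size 21, bandwidth 22, value 111
- item 2+item 4+item 5: size 16, bandwidth 23, value 108
Best: 132 pts.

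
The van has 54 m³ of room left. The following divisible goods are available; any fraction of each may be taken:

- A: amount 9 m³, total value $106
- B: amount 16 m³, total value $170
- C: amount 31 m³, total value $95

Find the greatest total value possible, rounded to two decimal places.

Take in order of value per unit:
- A (106/9 per unit): all 9 → value 106, running total 106.00
- B (170/16 per unit): all 16 → value 170, running total 276.00
- C (95/31 per unit): 29 of 31 → value 29×95/31 = 88.8710, running total 364.87
Total 364.87.

364.87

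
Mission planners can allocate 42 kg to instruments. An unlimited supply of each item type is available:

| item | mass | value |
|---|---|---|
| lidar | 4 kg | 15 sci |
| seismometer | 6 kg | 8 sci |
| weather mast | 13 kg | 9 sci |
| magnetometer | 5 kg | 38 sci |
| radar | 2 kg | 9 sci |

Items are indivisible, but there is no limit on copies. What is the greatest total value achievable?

313 sci

Best value-per-unit is magnetometer at 38/5; filling with it alone gives 8×38 = 304.
Optimal mix: 8×magnetometer + 1×radar → mass 42, value 313.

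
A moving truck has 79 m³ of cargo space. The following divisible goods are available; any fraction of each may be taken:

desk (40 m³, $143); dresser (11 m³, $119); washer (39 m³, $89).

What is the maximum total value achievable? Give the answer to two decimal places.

325.90

Take in order of value per unit:
- dresser (119/11 per unit): all 11 → value 119, running total 119.00
- desk (143/40 per unit): all 40 → value 143, running total 262.00
- washer (89/39 per unit): 28 of 39 → value 28×89/39 = 63.8974, running total 325.90
Total 325.90.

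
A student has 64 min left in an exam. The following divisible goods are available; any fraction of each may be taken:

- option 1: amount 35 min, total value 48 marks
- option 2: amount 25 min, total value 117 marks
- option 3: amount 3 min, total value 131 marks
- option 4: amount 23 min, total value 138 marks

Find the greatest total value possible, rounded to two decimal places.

403.83

Take in order of value per unit:
- option 3 (131/3 per unit): all 3 → value 131, running total 131.00
- option 4 (138/23 per unit): all 23 → value 138, running total 269.00
- option 2 (117/25 per unit): all 25 → value 117, running total 386.00
- option 1 (48/35 per unit): 13 of 35 → value 13×48/35 = 17.8286, running total 403.83
Total 403.83.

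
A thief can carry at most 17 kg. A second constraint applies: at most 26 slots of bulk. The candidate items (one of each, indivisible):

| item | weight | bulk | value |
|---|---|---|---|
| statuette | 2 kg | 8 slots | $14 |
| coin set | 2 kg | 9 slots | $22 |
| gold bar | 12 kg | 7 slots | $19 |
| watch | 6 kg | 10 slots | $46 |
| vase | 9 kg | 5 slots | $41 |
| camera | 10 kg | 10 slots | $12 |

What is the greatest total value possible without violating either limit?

Feasible sets respecting both limits:
- coin set+watch+vase: weight 17, bulk 24, value 109
- statuette+watch+vase: weight 17, bulk 23, value 101
- watch+vase: weight 15, bulk 15, value 87
- statuette+coin set+vase: weight 13, bulk 22, value 77
Best: $109.

$109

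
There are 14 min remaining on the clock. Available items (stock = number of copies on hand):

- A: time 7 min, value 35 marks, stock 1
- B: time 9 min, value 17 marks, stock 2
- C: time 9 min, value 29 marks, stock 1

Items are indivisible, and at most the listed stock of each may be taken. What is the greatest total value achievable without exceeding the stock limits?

35 marks

Top feasible selections:
- 1×A: time 7, value 35
- 1×C: time 9, value 29
Best: 35 marks.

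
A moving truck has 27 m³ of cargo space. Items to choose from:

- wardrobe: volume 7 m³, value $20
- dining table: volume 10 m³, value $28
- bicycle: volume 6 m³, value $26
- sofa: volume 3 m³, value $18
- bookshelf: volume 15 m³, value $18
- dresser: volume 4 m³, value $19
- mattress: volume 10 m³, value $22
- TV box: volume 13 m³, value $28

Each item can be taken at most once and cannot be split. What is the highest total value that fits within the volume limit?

Check high-value combinations within 27 m³:
- wardrobe+dining table+bicycle+dresser: volume 7+10+6+4=27, value 20+28+26+19=93
- wardrobe+dining table+bicycle+sofa: volume 7+10+6+3=26, value 20+28+26+18=92
- dining table+bicycle+sofa+dresser: volume 10+6+3+4=23, value 28+26+18+19=91
Best: $93.

$93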